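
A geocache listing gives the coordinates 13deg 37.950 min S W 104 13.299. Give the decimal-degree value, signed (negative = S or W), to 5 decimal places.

Lat: 37.95′ = 0.632500°; total 13.632500
hemisphere S, so the sign is −
Lon: 104 + 13.299/60 = 104.221650
W ⇒ negate

-13.63250, -104.22165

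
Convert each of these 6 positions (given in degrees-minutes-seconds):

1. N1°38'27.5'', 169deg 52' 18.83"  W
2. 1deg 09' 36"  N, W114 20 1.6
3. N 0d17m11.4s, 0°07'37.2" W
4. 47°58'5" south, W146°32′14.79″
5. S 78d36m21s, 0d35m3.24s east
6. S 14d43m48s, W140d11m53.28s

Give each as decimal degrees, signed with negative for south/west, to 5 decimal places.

1. 1.64097, -169.87190
2. 1.16000, -114.33378
3. 0.28650, -0.12700
4. -47.96806, -146.53744
5. -78.60583, 0.58423
6. -14.73000, -140.19813

Point 1:
  Latitude: 1 + 38/60 + 27.5/3600 = 1.640972
  N ⇒ keep positive
  Lon: 169 + 52/60 + 18.83/3600 = 169.871897
  hemisphere W, so the sign is −
Point 2:
  Lat: 9′ + 36″ = 9.60000′; 1 + 9.60000/60 = 1.160000
  N ⇒ keep positive
  λ: 114° + 20/60 + 1.6/3600 = 114 + 0.333333 + 0.000444 = 114.333778
  W ⇒ negate
Point 3:
  Latitude: 0° + 17/60 + 11.4/3600 = 0 + 0.283333 + 0.003167 = 0.286500
  N ⇒ keep positive
  λ: 7′ + 37.2″ = 7.62000′; 0 + 7.62000/60 = 0.127000
  W ⇒ negate
Point 4:
  Lat: 47 + 58/60 + 5/3600 = 47.968056
  hemisphere S, so the sign is −
  λ: 146 + 32/60 + 14.79/3600 = 146.537442
  W ⇒ negate
Point 5:
  Latitude: 78 + 36/60 + 21/3600 = 78.605833
  hemisphere S, so the sign is −
  Lon: 35′ + 3.24″ = 35.05400′; 0 + 35.05400/60 = 0.584233
  E → positive
Point 6:
  φ: 14 + 43/60 + 48/3600 = 14.730000
  S ⇒ negate
  Longitude: 140° + 11/60 + 53.28/3600 = 140 + 0.183333 + 0.014800 = 140.198133
  hemisphere W, so the sign is −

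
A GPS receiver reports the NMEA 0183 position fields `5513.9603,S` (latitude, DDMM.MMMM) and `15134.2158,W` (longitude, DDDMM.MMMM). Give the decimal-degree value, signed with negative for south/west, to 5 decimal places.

Lat: degrees = first 2 digits = 55, minutes = 13.9603; 55 + 13.9603/60 = 55.232672
S ⇒ negate
Lon: split at 3 digits → 151° and 34.2158′; 151 + 34.2158/60 = 151.570263
W → negative

-55.23267, -151.57026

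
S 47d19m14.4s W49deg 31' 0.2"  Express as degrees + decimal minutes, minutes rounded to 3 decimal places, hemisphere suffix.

47° 19.240′ S, 49° 31.003′ W

Latitude: 19 + 14.4/60 = 19.24000′
Lon: seconds/60 = 0.00333; minutes = 31 + 0.00333 = 31.00333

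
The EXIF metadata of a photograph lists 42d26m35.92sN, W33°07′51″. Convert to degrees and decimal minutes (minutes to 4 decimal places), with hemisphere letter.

Lat: 26 + 35.92/60 = 26.598667′
λ: 7 + 51/60 = 7.850000′

42° 26.5987′ N, 33° 7.8500′ W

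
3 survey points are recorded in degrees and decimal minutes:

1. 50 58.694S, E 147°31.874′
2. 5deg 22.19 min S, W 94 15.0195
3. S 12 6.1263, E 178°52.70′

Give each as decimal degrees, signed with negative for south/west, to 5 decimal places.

1. -50.97823, 147.53123
2. -5.36983, -94.25033
3. -12.10211, 178.87833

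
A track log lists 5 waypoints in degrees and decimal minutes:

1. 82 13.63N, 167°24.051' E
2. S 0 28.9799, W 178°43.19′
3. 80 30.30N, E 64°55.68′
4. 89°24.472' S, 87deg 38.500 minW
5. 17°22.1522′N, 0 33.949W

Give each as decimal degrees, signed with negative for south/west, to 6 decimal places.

Point 1:
  φ: 82 + 13.63/60 = 82.2271667
  N → positive
  λ: 24.051′ = 0.400850°; total 167.4008500
  E ⇒ keep positive
Point 2:
  φ: 28.9799′ = 0.482998°; total 0.4829983
  S ⇒ negate
  λ: 43.19′ = 0.719833°; total 178.7198333
  W ⇒ negate
Point 3:
  Latitude: 30.3′ = 0.505000°; total 80.5050000
  N ⇒ keep positive
  Lon: 55.68′ = 0.928000°; total 64.9280000
  E → positive
Point 4:
  Lat: 24.472′ = 0.407867°; total 89.4078667
  S ⇒ negate
  λ: 87 + 38.5/60 = 87.6416667
  hemisphere W, so the sign is −
Point 5:
  Lat: 17 + 22.1522/60 = 17.3692033
  N ⇒ keep positive
  Lon: 0 + 33.949/60 = 0.5658167
  W → negative

1. 82.227167, 167.400850
2. -0.482998, -178.719833
3. 80.505000, 64.928000
4. -89.407867, -87.641667
5. 17.369203, -0.565817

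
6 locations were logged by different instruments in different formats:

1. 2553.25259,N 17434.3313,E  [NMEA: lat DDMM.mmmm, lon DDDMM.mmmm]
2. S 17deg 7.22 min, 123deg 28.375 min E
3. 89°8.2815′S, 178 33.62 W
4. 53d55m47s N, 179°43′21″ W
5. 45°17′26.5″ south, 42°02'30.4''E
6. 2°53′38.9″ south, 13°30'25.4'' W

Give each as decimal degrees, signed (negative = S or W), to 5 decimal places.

Point 1:
  Latitude: split at 2 digits → 25° and 53.25259′; 25 + 53.25259/60 = 25.887543
  N → positive
  Longitude: split at 3 digits → 174° and 34.3313′; 174 + 34.3313/60 = 174.572188
  E ⇒ keep positive
Point 2:
  φ: 7.22′ = 0.120333°; total 17.120333
  hemisphere S, so the sign is −
  Longitude: 123 + 28.375/60 = 123.472917
  E → positive
Point 3:
  Lat: 8.2815′ = 0.138025°; total 89.138025
  S → negative
  λ: 33.62′ = 0.560333°; total 178.560333
  hemisphere W, so the sign is −
Point 4:
  Latitude: 53 + 55/60 + 47/3600 = 53.929722
  N → positive
  Lon: 43′ + 21″ = 43.35000′; 179 + 43.35000/60 = 179.722500
  W ⇒ negate
Point 5:
  Latitude: 17′ + 26.5″ = 17.44167′; 45 + 17.44167/60 = 45.290694
  hemisphere S, so the sign is −
  Longitude: 2′ + 30.4″ = 2.50667′; 42 + 2.50667/60 = 42.041778
  E → positive
Point 6:
  Latitude: 2° + 53/60 + 38.9/3600 = 2 + 0.883333 + 0.010806 = 2.894139
  S → negative
  λ: 13 + 30/60 + 25.4/3600 = 13.507056
  W → negative

1. 25.88754, 174.57219
2. -17.12033, 123.47292
3. -89.13803, -178.56033
4. 53.92972, -179.72250
5. -45.29069, 42.04178
6. -2.89414, -13.50706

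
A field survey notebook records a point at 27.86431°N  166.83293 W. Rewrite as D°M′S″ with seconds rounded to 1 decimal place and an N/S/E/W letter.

φ: 0.864310° → 51.85860′; 0.85860 × 60 = 51.516″
Lon: whole degrees 166; 49.97580′ → 49′ and 58.548″

27°51′51.5″ N, 166°49′58.5″ W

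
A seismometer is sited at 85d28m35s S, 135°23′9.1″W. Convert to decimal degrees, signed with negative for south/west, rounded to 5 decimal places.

φ: 28′ + 35″ = 28.58333′; 85 + 28.58333/60 = 85.476389
hemisphere S, so the sign is −
λ: 135° + 23/60 + 9.1/3600 = 135 + 0.383333 + 0.002528 = 135.385861
W ⇒ negate

-85.47639, -135.38586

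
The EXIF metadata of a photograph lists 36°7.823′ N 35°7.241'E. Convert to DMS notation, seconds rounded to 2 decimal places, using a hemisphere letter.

φ: 7.82300′ → 7′ and 0.82300 × 60 = 49.3800″
λ: 7.24100′ → 7′ and 0.24100 × 60 = 14.4600″

36°07′49.38″ N, 35°07′14.46″ E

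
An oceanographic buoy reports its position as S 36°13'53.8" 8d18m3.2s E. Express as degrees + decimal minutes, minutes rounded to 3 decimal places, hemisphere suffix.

36° 13.897′ S, 8° 18.053′ E

Lat: seconds/60 = 0.89667; minutes = 13 + 0.89667 = 13.89667
Longitude: 18 + 3.2/60 = 18.05333′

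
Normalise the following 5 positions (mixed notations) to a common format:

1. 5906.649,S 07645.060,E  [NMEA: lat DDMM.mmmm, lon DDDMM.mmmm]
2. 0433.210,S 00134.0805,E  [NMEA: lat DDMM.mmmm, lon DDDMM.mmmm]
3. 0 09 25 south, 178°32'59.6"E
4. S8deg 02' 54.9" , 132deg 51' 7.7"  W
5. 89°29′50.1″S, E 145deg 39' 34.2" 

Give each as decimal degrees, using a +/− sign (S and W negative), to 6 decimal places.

Point 1:
  Latitude: degrees = first 2 digits = 59, minutes = 6.649; 59 + 6.649/60 = 59.1108167
  hemisphere S, so the sign is −
  Lon: degrees = first 3 digits = 76, minutes = 45.06; 76 + 45.06/60 = 76.7510000
  E → positive
Point 2:
  Lat: split at 2 digits → 04° and 33.21′; 4 + 33.21/60 = 4.5535000
  S ⇒ negate
  Lon: degrees = first 3 digits = 1, minutes = 34.0805; 1 + 34.0805/60 = 1.5680083
  E ⇒ keep positive
Point 3:
  φ: 0 + 9/60 + 25/3600 = 0.1569444
  hemisphere S, so the sign is −
  λ: 178° + 32/60 + 59.6/3600 = 178 + 0.533333 + 0.016556 = 178.5498889
  E ⇒ keep positive
Point 4:
  Lat: 8 + 2/60 + 54.9/3600 = 8.0485833
  S ⇒ negate
  Lon: 132 + 51/60 + 7.7/3600 = 132.8521389
  W → negative
Point 5:
  Latitude: 29′ + 50.1″ = 29.83500′; 89 + 29.83500/60 = 89.4972500
  hemisphere S, so the sign is −
  Lon: 145 + 39/60 + 34.2/3600 = 145.6595000
  E ⇒ keep positive

1. -59.110817, 76.751000
2. -4.553500, 1.568008
3. -0.156944, 178.549889
4. -8.048583, -132.852139
5. -89.497250, 145.659500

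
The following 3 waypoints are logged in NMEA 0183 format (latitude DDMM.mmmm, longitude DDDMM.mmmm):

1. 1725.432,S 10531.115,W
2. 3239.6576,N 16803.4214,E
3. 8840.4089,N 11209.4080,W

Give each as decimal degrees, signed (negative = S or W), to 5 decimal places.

1. -17.42387, -105.51858
2. 32.66096, 168.05702
3. 88.67348, -112.15680

Point 1:
  φ: split at 2 digits → 17° and 25.432′; 17 + 25.432/60 = 17.423867
  S ⇒ negate
  Longitude: split at 3 digits → 105° and 31.115′; 105 + 31.115/60 = 105.518583
  W → negative
Point 2:
  Lat: split at 2 digits → 32° and 39.6576′; 32 + 39.6576/60 = 32.660960
  N ⇒ keep positive
  Lon: split at 3 digits → 168° and 3.4214′; 168 + 3.4214/60 = 168.057023
  E → positive
Point 3:
  Latitude: degrees = first 2 digits = 88, minutes = 40.4089; 88 + 40.4089/60 = 88.673482
  N ⇒ keep positive
  λ: degrees = first 3 digits = 112, minutes = 9.408; 112 + 9.408/60 = 112.156800
  W ⇒ negate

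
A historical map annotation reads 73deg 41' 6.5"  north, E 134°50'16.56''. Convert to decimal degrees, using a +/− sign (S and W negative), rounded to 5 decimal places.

73.68514, 134.83793

Lat: 73 + 41/60 + 6.5/3600 = 73.685139
N ⇒ keep positive
Longitude: 50′ + 16.56″ = 50.27600′; 134 + 50.27600/60 = 134.837933
E ⇒ keep positive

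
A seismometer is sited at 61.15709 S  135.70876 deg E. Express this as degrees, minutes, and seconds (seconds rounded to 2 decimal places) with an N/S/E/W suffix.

Latitude: 0.157090° → 9.42540′; 0.42540 × 60 = 25.5240″
Longitude: whole degrees 135; 42.52560′ → 42′ and 31.5360″

61°09′25.52″ S, 135°42′31.54″ E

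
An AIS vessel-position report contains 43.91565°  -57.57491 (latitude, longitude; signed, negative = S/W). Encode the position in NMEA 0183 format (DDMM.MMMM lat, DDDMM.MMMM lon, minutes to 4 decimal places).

φ: 43° + 0.915650 × 60 = 43° 54.939000′
Longitude is negative → W; |value| = 57.574910
Lon: fractional part 0.574910 → 34.494600 minutes

4354.9390,N / 05734.4946,W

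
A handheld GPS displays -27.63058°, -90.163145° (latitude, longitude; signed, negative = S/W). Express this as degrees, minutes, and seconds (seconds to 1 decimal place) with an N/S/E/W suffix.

Latitude is negative → S; |value| = 27.630580
φ: whole degrees 27; 37.83480′ → 37′ and 50.088″
Longitude is negative → W; |value| = 90.163145
λ: whole degrees 90; 9.78870′ → 9′ and 47.322″

27°37′50.1″ S, 90°09′47.3″ W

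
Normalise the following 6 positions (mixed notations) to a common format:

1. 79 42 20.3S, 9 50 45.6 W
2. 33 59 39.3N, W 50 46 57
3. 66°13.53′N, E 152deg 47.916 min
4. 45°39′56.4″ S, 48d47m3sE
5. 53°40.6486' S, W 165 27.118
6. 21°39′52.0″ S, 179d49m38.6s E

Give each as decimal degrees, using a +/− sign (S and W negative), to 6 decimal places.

1. -79.705639, -9.846000
2. 33.994250, -50.782500
3. 66.225500, 152.798600
4. -45.665667, 48.784167
5. -53.677477, -165.451967
6. -21.664444, 179.827389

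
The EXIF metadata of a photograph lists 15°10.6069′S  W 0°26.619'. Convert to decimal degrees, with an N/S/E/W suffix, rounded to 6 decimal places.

15.176782° S, 0.443650° W

Lat: 10.6069′ = 0.176782°; total 15.1767817
Longitude: 26.619′ = 0.443650°; total 0.4436500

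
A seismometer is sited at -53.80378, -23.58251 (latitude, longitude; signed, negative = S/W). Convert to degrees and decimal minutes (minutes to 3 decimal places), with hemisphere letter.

53° 48.227′ S, 23° 34.951′ W

Latitude is negative → S; |value| = 53.803780
φ: 53° + 0.803780 × 60 = 53° 48.22680′
Longitude is negative → W; |value| = 23.582510
Longitude: 23° + 0.582510 × 60 = 23° 34.95060′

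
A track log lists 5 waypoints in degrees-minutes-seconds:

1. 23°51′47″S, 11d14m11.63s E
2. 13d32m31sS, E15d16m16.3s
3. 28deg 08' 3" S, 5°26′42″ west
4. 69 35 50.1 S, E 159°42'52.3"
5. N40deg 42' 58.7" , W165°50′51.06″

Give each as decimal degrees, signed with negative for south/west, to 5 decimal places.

1. -23.86306, 11.23656
2. -13.54194, 15.27119
3. -28.13417, -5.44500
4. -69.59725, 159.71453
5. 40.71631, -165.84752

Point 1:
  φ: 23 + 51/60 + 47/3600 = 23.863056
  S → negative
  Longitude: 11° + 14/60 + 11.63/3600 = 11 + 0.233333 + 0.003231 = 11.236564
  E ⇒ keep positive
Point 2:
  Latitude: 32′ + 31″ = 32.51667′; 13 + 32.51667/60 = 13.541944
  S ⇒ negate
  Longitude: 15° + 16/60 + 16.3/3600 = 15 + 0.266667 + 0.004528 = 15.271194
  E ⇒ keep positive
Point 3:
  φ: 8′ + 3″ = 8.05000′; 28 + 8.05000/60 = 28.134167
  S ⇒ negate
  λ: 5 + 26/60 + 42/3600 = 5.445000
  W ⇒ negate
Point 4:
  Lat: 69 + 35/60 + 50.1/3600 = 69.597250
  S → negative
  Lon: 159° + 42/60 + 52.3/3600 = 159 + 0.700000 + 0.014528 = 159.714528
  E ⇒ keep positive
Point 5:
  φ: 40° + 42/60 + 58.7/3600 = 40 + 0.700000 + 0.016306 = 40.716306
  N ⇒ keep positive
  λ: 50′ + 51.06″ = 50.85100′; 165 + 50.85100/60 = 165.847517
  W → negative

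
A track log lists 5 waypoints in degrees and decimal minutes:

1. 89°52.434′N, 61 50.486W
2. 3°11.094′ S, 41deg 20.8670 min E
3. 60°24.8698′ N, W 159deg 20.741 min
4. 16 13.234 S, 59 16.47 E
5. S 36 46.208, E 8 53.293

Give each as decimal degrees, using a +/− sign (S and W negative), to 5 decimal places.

Point 1:
  Lat: 52.434′ = 0.873900°; total 89.873900
  N → positive
  λ: 50.486′ = 0.841433°; total 61.841433
  W ⇒ negate
Point 2:
  Lat: 3 + 11.094/60 = 3.184900
  hemisphere S, so the sign is −
  Longitude: 41 + 20.867/60 = 41.347783
  E → positive
Point 3:
  φ: 60 + 24.8698/60 = 60.414497
  N → positive
  Longitude: 159 + 20.741/60 = 159.345683
  W → negative
Point 4:
  φ: 16 + 13.234/60 = 16.220567
  S ⇒ negate
  Lon: 59 + 16.47/60 = 59.274500
  E → positive
Point 5:
  φ: 36 + 46.208/60 = 36.770133
  S → negative
  Lon: 53.293′ = 0.888217°; total 8.888217
  E → positive

1. 89.87390, -61.84143
2. -3.18490, 41.34778
3. 60.41450, -159.34568
4. -16.22057, 59.27450
5. -36.77013, 8.88822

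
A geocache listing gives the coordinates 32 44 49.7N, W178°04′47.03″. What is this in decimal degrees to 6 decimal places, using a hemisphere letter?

32.747139° N, 178.079731° W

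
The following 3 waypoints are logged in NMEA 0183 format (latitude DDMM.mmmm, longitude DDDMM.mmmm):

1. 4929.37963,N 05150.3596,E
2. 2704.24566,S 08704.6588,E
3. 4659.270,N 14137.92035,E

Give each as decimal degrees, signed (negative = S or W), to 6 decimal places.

1. 49.489661, 51.839327
2. -27.070761, 87.077647
3. 46.987833, 141.632006

Point 1:
  Lat: degrees = first 2 digits = 49, minutes = 29.37963; 49 + 29.37963/60 = 49.4896605
  N → positive
  Lon: split at 3 digits → 051° and 50.3596′; 51 + 50.3596/60 = 51.8393267
  E ⇒ keep positive
Point 2:
  φ: split at 2 digits → 27° and 4.24566′; 27 + 4.24566/60 = 27.0707610
  S → negative
  Lon: degrees = first 3 digits = 87, minutes = 4.6588; 87 + 4.6588/60 = 87.0776467
  E → positive
Point 3:
  Lat: degrees = first 2 digits = 46, minutes = 59.27; 46 + 59.27/60 = 46.9878333
  N → positive
  Lon: degrees = first 3 digits = 141, minutes = 37.92035; 141 + 37.92035/60 = 141.6320058
  E ⇒ keep positive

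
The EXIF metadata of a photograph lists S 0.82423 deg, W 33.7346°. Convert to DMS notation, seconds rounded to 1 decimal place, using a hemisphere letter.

0°49′27.2″ S, 33°44′4.6″ W

Latitude: 0.824230 × 60 = 49.45380′ → 49′, remainder × 60 = 27.228″
Longitude: 0.734600° → 44.07600′; 0.07600 × 60 = 4.560″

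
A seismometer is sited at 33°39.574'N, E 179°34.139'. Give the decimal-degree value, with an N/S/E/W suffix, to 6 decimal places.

Latitude: 33 + 39.574/60 = 33.6595667
Longitude: 179 + 34.139/60 = 179.5689833

33.659567° N, 179.568983° E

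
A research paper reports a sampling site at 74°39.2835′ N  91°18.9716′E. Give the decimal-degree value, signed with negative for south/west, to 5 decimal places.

74.65473, 91.31619

φ: 74 + 39.2835/60 = 74.654725
N ⇒ keep positive
λ: 18.9716′ = 0.316193°; total 91.316193
E ⇒ keep positive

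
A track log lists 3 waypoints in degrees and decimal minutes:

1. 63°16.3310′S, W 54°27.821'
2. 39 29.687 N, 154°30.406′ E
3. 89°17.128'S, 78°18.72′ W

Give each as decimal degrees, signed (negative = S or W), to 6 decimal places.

Point 1:
  Lat: 63 + 16.331/60 = 63.2721833
  S ⇒ negate
  Lon: 27.821′ = 0.463683°; total 54.4636833
  W → negative
Point 2:
  Lat: 39 + 29.687/60 = 39.4947833
  N → positive
  Longitude: 30.406′ = 0.506767°; total 154.5067667
  E → positive
Point 3:
  φ: 89 + 17.128/60 = 89.2854667
  S ⇒ negate
  Lon: 78 + 18.72/60 = 78.3120000
  W → negative

1. -63.272183, -54.463683
2. 39.494783, 154.506767
3. -89.285467, -78.312000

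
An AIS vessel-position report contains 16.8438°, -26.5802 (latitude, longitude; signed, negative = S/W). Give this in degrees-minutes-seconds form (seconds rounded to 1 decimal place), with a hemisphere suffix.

16°50′37.7″ N, 26°34′48.7″ W

Latitude: 0.843800° → 50.62800′; 0.62800 × 60 = 37.680″
Longitude is negative → W; |value| = 26.580200
λ: whole degrees 26; 34.81200′ → 34′ and 48.720″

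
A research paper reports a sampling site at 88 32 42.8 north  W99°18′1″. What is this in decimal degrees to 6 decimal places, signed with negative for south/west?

88.545222, -99.300278

Latitude: 88 + 32/60 + 42.8/3600 = 88.5452222
N → positive
λ: 99 + 18/60 + 1/3600 = 99.3002778
W ⇒ negate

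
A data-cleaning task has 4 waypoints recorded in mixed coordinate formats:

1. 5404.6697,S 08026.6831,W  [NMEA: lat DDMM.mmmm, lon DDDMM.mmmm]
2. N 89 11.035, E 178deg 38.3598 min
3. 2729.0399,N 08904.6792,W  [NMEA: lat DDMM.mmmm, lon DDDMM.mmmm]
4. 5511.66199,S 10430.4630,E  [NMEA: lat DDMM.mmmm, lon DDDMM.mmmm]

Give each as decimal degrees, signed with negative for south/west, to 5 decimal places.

1. -54.07783, -80.44472
2. 89.18392, 178.63933
3. 27.48400, -89.07799
4. -55.19437, 104.50772

Point 1:
  φ: split at 2 digits → 54° and 4.6697′; 54 + 4.6697/60 = 54.077828
  hemisphere S, so the sign is −
  λ: split at 3 digits → 080° and 26.6831′; 80 + 26.6831/60 = 80.444718
  hemisphere W, so the sign is −
Point 2:
  φ: 89 + 11.035/60 = 89.183917
  N → positive
  λ: 38.3598′ = 0.639330°; total 178.639330
  E → positive
Point 3:
  Lat: degrees = first 2 digits = 27, minutes = 29.0399; 27 + 29.0399/60 = 27.483998
  N → positive
  Longitude: split at 3 digits → 089° and 4.6792′; 89 + 4.6792/60 = 89.077987
  W → negative
Point 4:
  Lat: degrees = first 2 digits = 55, minutes = 11.66199; 55 + 11.66199/60 = 55.194367
  S → negative
  Lon: split at 3 digits → 104° and 30.463′; 104 + 30.463/60 = 104.507717
  E → positive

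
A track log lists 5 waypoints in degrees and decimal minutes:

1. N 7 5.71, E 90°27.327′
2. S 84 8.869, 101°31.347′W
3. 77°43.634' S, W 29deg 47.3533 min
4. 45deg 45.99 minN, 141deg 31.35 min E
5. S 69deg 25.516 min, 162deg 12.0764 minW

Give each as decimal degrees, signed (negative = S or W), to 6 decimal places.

1. 7.095167, 90.455450
2. -84.147817, -101.522450
3. -77.727233, -29.789222
4. 45.766500, 141.522500
5. -69.425267, -162.201273

Point 1:
  Lat: 5.71′ = 0.095167°; total 7.0951667
  N → positive
  λ: 27.327′ = 0.455450°; total 90.4554500
  E ⇒ keep positive
Point 2:
  Latitude: 84 + 8.869/60 = 84.1478167
  S ⇒ negate
  Longitude: 101 + 31.347/60 = 101.5224500
  hemisphere W, so the sign is −
Point 3:
  Latitude: 43.634′ = 0.727233°; total 77.7272333
  S ⇒ negate
  λ: 29 + 47.3533/60 = 29.7892217
  W ⇒ negate
Point 4:
  Latitude: 45.99′ = 0.766500°; total 45.7665000
  N ⇒ keep positive
  Longitude: 31.35′ = 0.522500°; total 141.5225000
  E ⇒ keep positive
Point 5:
  Latitude: 25.516′ = 0.425267°; total 69.4252667
  S → negative
  Longitude: 12.0764′ = 0.201273°; total 162.2012733
  hemisphere W, so the sign is −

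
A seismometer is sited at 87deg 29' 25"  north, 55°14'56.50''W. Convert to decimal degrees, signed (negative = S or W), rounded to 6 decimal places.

87.490278, -55.249028

Lat: 87 + 29/60 + 25/3600 = 87.4902778
N → positive
λ: 55 + 14/60 + 56.5/3600 = 55.2490278
W → negative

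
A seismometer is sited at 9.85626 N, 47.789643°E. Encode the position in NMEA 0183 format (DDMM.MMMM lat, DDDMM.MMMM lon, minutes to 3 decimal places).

φ: 9° + 0.856260 × 60 = 9° 51.37560′
λ: fractional part 0.789643 → 47.37858 minutes

0951.376,N / 04747.379,E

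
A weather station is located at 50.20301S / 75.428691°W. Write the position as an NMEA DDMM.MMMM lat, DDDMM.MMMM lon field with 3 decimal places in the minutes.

5012.181,S / 07525.721,W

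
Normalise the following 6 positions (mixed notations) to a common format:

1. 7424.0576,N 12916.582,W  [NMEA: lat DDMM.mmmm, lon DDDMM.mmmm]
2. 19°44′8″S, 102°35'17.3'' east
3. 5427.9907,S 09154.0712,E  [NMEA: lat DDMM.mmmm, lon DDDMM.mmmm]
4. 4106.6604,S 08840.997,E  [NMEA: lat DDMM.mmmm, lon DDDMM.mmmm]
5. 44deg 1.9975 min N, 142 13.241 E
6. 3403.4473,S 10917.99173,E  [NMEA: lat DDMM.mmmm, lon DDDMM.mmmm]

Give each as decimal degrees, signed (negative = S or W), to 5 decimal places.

Point 1:
  Latitude: degrees = first 2 digits = 74, minutes = 24.0576; 74 + 24.0576/60 = 74.400960
  N ⇒ keep positive
  Longitude: split at 3 digits → 129° and 16.582′; 129 + 16.582/60 = 129.276367
  W → negative
Point 2:
  Latitude: 19° + 44/60 + 8/3600 = 19 + 0.733333 + 0.002222 = 19.735556
  S ⇒ negate
  λ: 35′ + 17.3″ = 35.28833′; 102 + 35.28833/60 = 102.588139
  E ⇒ keep positive
Point 3:
  Lat: degrees = first 2 digits = 54, minutes = 27.9907; 54 + 27.9907/60 = 54.466512
  hemisphere S, so the sign is −
  Lon: split at 3 digits → 091° and 54.0712′; 91 + 54.0712/60 = 91.901187
  E ⇒ keep positive
Point 4:
  φ: degrees = first 2 digits = 41, minutes = 6.6604; 41 + 6.6604/60 = 41.111007
  S ⇒ negate
  λ: split at 3 digits → 088° and 40.997′; 88 + 40.997/60 = 88.683283
  E → positive
Point 5:
  Latitude: 1.9975′ = 0.033292°; total 44.033292
  N → positive
  Lon: 13.241′ = 0.220683°; total 142.220683
  E → positive
Point 6:
  Lat: split at 2 digits → 34° and 3.4473′; 34 + 3.4473/60 = 34.057455
  S → negative
  Longitude: split at 3 digits → 109° and 17.99173′; 109 + 17.99173/60 = 109.299862
  E ⇒ keep positive

1. 74.40096, -129.27637
2. -19.73556, 102.58814
3. -54.46651, 91.90119
4. -41.11101, 88.68328
5. 44.03329, 142.22068
6. -34.05746, 109.29986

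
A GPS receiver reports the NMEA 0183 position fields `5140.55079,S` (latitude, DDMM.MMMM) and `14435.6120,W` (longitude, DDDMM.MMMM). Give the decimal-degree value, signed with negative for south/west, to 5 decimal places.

-51.67585, -144.59353

Lat: degrees = first 2 digits = 51, minutes = 40.55079; 51 + 40.55079/60 = 51.675847
S ⇒ negate
λ: split at 3 digits → 144° and 35.612′; 144 + 35.612/60 = 144.593533
W → negative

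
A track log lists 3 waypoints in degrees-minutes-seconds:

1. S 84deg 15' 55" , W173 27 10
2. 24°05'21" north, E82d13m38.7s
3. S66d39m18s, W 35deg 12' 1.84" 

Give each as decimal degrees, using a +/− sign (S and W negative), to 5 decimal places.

1. -84.26528, -173.45278
2. 24.08917, 82.22742
3. -66.65500, -35.20051

Point 1:
  Lat: 84° + 15/60 + 55/3600 = 84 + 0.250000 + 0.015278 = 84.265278
  hemisphere S, so the sign is −
  Longitude: 173° + 27/60 + 10/3600 = 173 + 0.450000 + 0.002778 = 173.452778
  W ⇒ negate
Point 2:
  Lat: 24° + 5/60 + 21/3600 = 24 + 0.083333 + 0.005833 = 24.089167
  N ⇒ keep positive
  Lon: 82 + 13/60 + 38.7/3600 = 82.227417
  E → positive
Point 3:
  Latitude: 66 + 39/60 + 18/3600 = 66.655000
  S → negative
  λ: 35 + 12/60 + 1.84/3600 = 35.200511
  W ⇒ negate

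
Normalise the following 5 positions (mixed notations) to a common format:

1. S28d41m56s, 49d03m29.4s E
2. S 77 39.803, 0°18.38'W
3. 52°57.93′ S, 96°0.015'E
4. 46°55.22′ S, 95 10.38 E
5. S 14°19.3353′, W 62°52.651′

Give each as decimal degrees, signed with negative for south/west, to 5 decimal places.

1. -28.69889, 49.05817
2. -77.66338, -0.30633
3. -52.96550, 96.00025
4. -46.92033, 95.17300
5. -14.32226, -62.87752

Point 1:
  Latitude: 28° + 41/60 + 56/3600 = 28 + 0.683333 + 0.015556 = 28.698889
  hemisphere S, so the sign is −
  Longitude: 49° + 3/60 + 29.4/3600 = 49 + 0.050000 + 0.008167 = 49.058167
  E → positive
Point 2:
  φ: 77 + 39.803/60 = 77.663383
  hemisphere S, so the sign is −
  Lon: 18.38′ = 0.306333°; total 0.306333
  hemisphere W, so the sign is −
Point 3:
  Latitude: 57.93′ = 0.965500°; total 52.965500
  hemisphere S, so the sign is −
  λ: 96 + 0.015/60 = 96.000250
  E → positive
Point 4:
  φ: 46 + 55.22/60 = 46.920333
  S → negative
  Lon: 95 + 10.38/60 = 95.173000
  E → positive
Point 5:
  φ: 14 + 19.3353/60 = 14.322255
  S → negative
  Longitude: 52.651′ = 0.877517°; total 62.877517
  hemisphere W, so the sign is −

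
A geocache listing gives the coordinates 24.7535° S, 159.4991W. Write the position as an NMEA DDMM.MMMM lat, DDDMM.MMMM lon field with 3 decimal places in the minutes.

2445.210,S / 15929.946,W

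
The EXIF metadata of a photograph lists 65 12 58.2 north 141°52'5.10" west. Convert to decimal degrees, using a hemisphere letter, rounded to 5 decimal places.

65.21617° N, 141.86808° W

Lat: 65 + 12/60 + 58.2/3600 = 65.216167
λ: 141° + 52/60 + 5.1/3600 = 141 + 0.866667 + 0.001417 = 141.868083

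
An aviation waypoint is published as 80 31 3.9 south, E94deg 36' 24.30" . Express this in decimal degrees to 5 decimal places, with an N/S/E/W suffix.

80.51775° S, 94.60675° E

φ: 80 + 31/60 + 3.9/3600 = 80.517750
λ: 36′ + 24.3″ = 36.40500′; 94 + 36.40500/60 = 94.606750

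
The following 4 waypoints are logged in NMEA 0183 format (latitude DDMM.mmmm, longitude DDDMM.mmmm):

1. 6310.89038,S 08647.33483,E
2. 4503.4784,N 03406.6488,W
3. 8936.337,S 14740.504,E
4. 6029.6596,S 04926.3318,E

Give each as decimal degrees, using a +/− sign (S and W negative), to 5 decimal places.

1. -63.18151, 86.78891
2. 45.05797, -34.11081
3. -89.60562, 147.67507
4. -60.49433, 49.43886

Point 1:
  Lat: degrees = first 2 digits = 63, minutes = 10.89038; 63 + 10.89038/60 = 63.181506
  hemisphere S, so the sign is −
  Longitude: degrees = first 3 digits = 86, minutes = 47.33483; 86 + 47.33483/60 = 86.788914
  E → positive
Point 2:
  Lat: degrees = first 2 digits = 45, minutes = 3.4784; 45 + 3.4784/60 = 45.057973
  N ⇒ keep positive
  Longitude: split at 3 digits → 034° and 6.6488′; 34 + 6.6488/60 = 34.110813
  W → negative
Point 3:
  Lat: degrees = first 2 digits = 89, minutes = 36.337; 89 + 36.337/60 = 89.605617
  S → negative
  λ: degrees = first 3 digits = 147, minutes = 40.504; 147 + 40.504/60 = 147.675067
  E ⇒ keep positive
Point 4:
  φ: split at 2 digits → 60° and 29.6596′; 60 + 29.6596/60 = 60.494327
  S ⇒ negate
  λ: split at 3 digits → 049° and 26.3318′; 49 + 26.3318/60 = 49.438863
  E ⇒ keep positive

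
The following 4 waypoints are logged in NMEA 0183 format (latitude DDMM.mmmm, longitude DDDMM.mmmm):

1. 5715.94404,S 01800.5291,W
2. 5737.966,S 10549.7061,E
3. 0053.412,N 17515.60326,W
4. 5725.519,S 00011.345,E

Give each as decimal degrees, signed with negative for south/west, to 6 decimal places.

Point 1:
  φ: degrees = first 2 digits = 57, minutes = 15.94404; 57 + 15.94404/60 = 57.2657340
  hemisphere S, so the sign is −
  Lon: split at 3 digits → 018° and 0.5291′; 18 + 0.5291/60 = 18.0088183
  W ⇒ negate
Point 2:
  φ: split at 2 digits → 57° and 37.966′; 57 + 37.966/60 = 57.6327667
  S ⇒ negate
  Longitude: degrees = first 3 digits = 105, minutes = 49.7061; 105 + 49.7061/60 = 105.8284350
  E → positive
Point 3:
  Lat: split at 2 digits → 00° and 53.412′; 0 + 53.412/60 = 0.8902000
  N → positive
  λ: split at 3 digits → 175° and 15.60326′; 175 + 15.60326/60 = 175.2600543
  W → negative
Point 4:
  Lat: degrees = first 2 digits = 57, minutes = 25.519; 57 + 25.519/60 = 57.4253167
  S → negative
  Longitude: degrees = first 3 digits = 0, minutes = 11.345; 0 + 11.345/60 = 0.1890833
  E → positive

1. -57.265734, -18.008818
2. -57.632767, 105.828435
3. 0.890200, -175.260054
4. -57.425317, 0.189083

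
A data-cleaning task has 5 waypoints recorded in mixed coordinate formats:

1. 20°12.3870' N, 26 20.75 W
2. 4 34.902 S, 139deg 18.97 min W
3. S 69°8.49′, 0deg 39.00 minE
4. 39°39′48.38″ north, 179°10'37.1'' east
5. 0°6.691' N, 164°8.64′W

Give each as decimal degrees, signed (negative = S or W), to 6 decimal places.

Point 1:
  φ: 20 + 12.387/60 = 20.2064500
  N ⇒ keep positive
  λ: 20.75′ = 0.345833°; total 26.3458333
  W ⇒ negate
Point 2:
  Lat: 34.902′ = 0.581700°; total 4.5817000
  S ⇒ negate
  Longitude: 139 + 18.97/60 = 139.3161667
  hemisphere W, so the sign is −
Point 3:
  Latitude: 8.49′ = 0.141500°; total 69.1415000
  S ⇒ negate
  Longitude: 39′ = 0.650000°; total 0.6500000
  E → positive
Point 4:
  Lat: 39° + 39/60 + 48.38/3600 = 39 + 0.650000 + 0.013439 = 39.6634389
  N ⇒ keep positive
  Lon: 10′ + 37.1″ = 10.61833′; 179 + 10.61833/60 = 179.1769722
  E → positive
Point 5:
  φ: 6.691′ = 0.111517°; total 0.1115167
  N ⇒ keep positive
  Longitude: 8.64′ = 0.144000°; total 164.1440000
  hemisphere W, so the sign is −

1. 20.206450, -26.345833
2. -4.581700, -139.316167
3. -69.141500, 0.650000
4. 39.663439, 179.176972
5. 0.111517, -164.144000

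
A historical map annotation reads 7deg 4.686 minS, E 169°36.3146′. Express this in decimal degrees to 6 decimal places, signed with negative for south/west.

-7.078100, 169.605243

Lat: 4.686′ = 0.078100°; total 7.0781000
S → negative
λ: 169 + 36.3146/60 = 169.6052433
E ⇒ keep positive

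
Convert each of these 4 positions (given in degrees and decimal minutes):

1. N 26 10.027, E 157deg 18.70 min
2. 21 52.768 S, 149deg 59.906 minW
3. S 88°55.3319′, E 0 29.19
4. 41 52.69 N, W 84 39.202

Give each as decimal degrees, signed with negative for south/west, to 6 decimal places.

1. 26.167117, 157.311667
2. -21.879467, -149.998433
3. -88.922198, 0.486500
4. 41.878167, -84.653367

Point 1:
  Lat: 26 + 10.027/60 = 26.1671167
  N → positive
  Lon: 18.7′ = 0.311667°; total 157.3116667
  E → positive
Point 2:
  Latitude: 21 + 52.768/60 = 21.8794667
  hemisphere S, so the sign is −
  Lon: 59.906′ = 0.998433°; total 149.9984333
  W ⇒ negate
Point 3:
  Lat: 55.3319′ = 0.922198°; total 88.9221983
  hemisphere S, so the sign is −
  Lon: 29.19′ = 0.486500°; total 0.4865000
  E ⇒ keep positive
Point 4:
  φ: 41 + 52.69/60 = 41.8781667
  N → positive
  Longitude: 84 + 39.202/60 = 84.6533667
  hemisphere W, so the sign is −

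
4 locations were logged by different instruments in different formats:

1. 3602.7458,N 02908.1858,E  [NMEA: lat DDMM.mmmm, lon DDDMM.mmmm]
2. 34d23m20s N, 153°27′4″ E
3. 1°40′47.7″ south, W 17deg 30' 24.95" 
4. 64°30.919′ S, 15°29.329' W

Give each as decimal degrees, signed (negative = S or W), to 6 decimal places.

1. 36.045763, 29.136430
2. 34.388889, 153.451111
3. -1.679917, -17.506931
4. -64.515317, -15.488817

Point 1:
  Latitude: split at 2 digits → 36° and 2.7458′; 36 + 2.7458/60 = 36.0457633
  N → positive
  Lon: degrees = first 3 digits = 29, minutes = 8.1858; 29 + 8.1858/60 = 29.1364300
  E ⇒ keep positive
Point 2:
  φ: 34 + 23/60 + 20/3600 = 34.3888889
  N ⇒ keep positive
  Longitude: 153° + 27/60 + 4/3600 = 153 + 0.450000 + 0.001111 = 153.4511111
  E → positive
Point 3:
  φ: 40′ + 47.7″ = 40.79500′; 1 + 40.79500/60 = 1.6799167
  hemisphere S, so the sign is −
  Lon: 30′ + 24.95″ = 30.41583′; 17 + 30.41583/60 = 17.5069306
  W → negative
Point 4:
  φ: 64 + 30.919/60 = 64.5153167
  hemisphere S, so the sign is −
  λ: 29.329′ = 0.488817°; total 15.4888167
  W ⇒ negate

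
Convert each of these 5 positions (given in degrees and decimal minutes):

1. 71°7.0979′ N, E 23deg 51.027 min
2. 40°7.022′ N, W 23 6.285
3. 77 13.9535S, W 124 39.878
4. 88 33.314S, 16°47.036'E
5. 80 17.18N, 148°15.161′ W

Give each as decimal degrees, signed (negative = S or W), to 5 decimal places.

1. 71.11830, 23.85045
2. 40.11703, -23.10475
3. -77.23256, -124.66463
4. -88.55523, 16.78393
5. 80.28633, -148.25268

Point 1:
  Lat: 7.0979′ = 0.118298°; total 71.118298
  N ⇒ keep positive
  Lon: 23 + 51.027/60 = 23.850450
  E ⇒ keep positive
Point 2:
  φ: 7.022′ = 0.117033°; total 40.117033
  N ⇒ keep positive
  Lon: 6.285′ = 0.104750°; total 23.104750
  W ⇒ negate
Point 3:
  Latitude: 77 + 13.9535/60 = 77.232558
  S ⇒ negate
  λ: 39.878′ = 0.664633°; total 124.664633
  W ⇒ negate
Point 4:
  Latitude: 88 + 33.314/60 = 88.555233
  hemisphere S, so the sign is −
  Lon: 16 + 47.036/60 = 16.783933
  E ⇒ keep positive
Point 5:
  φ: 80 + 17.18/60 = 80.286333
  N → positive
  λ: 15.161′ = 0.252683°; total 148.252683
  W ⇒ negate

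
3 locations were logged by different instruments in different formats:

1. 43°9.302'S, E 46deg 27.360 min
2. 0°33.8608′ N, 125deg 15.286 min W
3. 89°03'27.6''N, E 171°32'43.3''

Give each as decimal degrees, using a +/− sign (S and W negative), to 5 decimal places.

Point 1:
  Lat: 43 + 9.302/60 = 43.155033
  hemisphere S, so the sign is −
  Longitude: 46 + 27.36/60 = 46.456000
  E ⇒ keep positive
Point 2:
  Lat: 33.8608′ = 0.564347°; total 0.564347
  N ⇒ keep positive
  Longitude: 15.286′ = 0.254767°; total 125.254767
  hemisphere W, so the sign is −
Point 3:
  Latitude: 89 + 3/60 + 27.6/3600 = 89.057667
  N → positive
  λ: 171° + 32/60 + 43.3/3600 = 171 + 0.533333 + 0.012028 = 171.545361
  E ⇒ keep positive

1. -43.15503, 46.45600
2. 0.56435, -125.25477
3. 89.05767, 171.54536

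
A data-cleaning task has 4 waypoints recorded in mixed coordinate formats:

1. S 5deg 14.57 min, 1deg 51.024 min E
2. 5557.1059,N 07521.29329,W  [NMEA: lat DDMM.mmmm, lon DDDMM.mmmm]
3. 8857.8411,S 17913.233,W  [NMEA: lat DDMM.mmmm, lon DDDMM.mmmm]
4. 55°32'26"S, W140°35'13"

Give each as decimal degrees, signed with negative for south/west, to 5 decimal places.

1. -5.24283, 1.85040
2. 55.95177, -75.35489
3. -88.96402, -179.22055
4. -55.54056, -140.58694

Point 1:
  Latitude: 5 + 14.57/60 = 5.242833
  S → negative
  λ: 1 + 51.024/60 = 1.850400
  E → positive
Point 2:
  Latitude: split at 2 digits → 55° and 57.1059′; 55 + 57.1059/60 = 55.951765
  N → positive
  Longitude: split at 3 digits → 075° and 21.29329′; 75 + 21.29329/60 = 75.354888
  W ⇒ negate
Point 3:
  φ: degrees = first 2 digits = 88, minutes = 57.8411; 88 + 57.8411/60 = 88.964018
  S → negative
  Longitude: split at 3 digits → 179° and 13.233′; 179 + 13.233/60 = 179.220550
  W → negative
Point 4:
  Latitude: 32′ + 26″ = 32.43333′; 55 + 32.43333/60 = 55.540556
  S ⇒ negate
  λ: 35′ + 13″ = 35.21667′; 140 + 35.21667/60 = 140.586944
  W → negative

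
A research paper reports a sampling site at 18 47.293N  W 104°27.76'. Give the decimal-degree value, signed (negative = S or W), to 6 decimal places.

18.788217, -104.462667

Latitude: 18 + 47.293/60 = 18.7882167
N → positive
Lon: 27.76′ = 0.462667°; total 104.4626667
W → negative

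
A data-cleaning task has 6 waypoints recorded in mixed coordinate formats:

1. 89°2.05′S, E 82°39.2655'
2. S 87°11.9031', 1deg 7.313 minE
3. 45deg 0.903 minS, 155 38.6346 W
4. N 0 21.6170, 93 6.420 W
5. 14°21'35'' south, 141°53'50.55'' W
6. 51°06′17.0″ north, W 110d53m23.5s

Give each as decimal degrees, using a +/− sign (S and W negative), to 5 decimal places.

Point 1:
  Lat: 89 + 2.05/60 = 89.034167
  hemisphere S, so the sign is −
  Lon: 39.2655′ = 0.654425°; total 82.654425
  E ⇒ keep positive
Point 2:
  Lat: 11.9031′ = 0.198385°; total 87.198385
  S ⇒ negate
  Longitude: 1 + 7.313/60 = 1.121883
  E ⇒ keep positive
Point 3:
  φ: 45 + 0.903/60 = 45.015050
  S → negative
  Longitude: 38.6346′ = 0.643910°; total 155.643910
  W → negative
Point 4:
  φ: 21.617′ = 0.360283°; total 0.360283
  N → positive
  Longitude: 6.42′ = 0.107000°; total 93.107000
  W → negative
Point 5:
  Latitude: 14° + 21/60 + 35/3600 = 14 + 0.350000 + 0.009722 = 14.359722
  S → negative
  Longitude: 141° + 53/60 + 50.55/3600 = 141 + 0.883333 + 0.014042 = 141.897375
  hemisphere W, so the sign is −
Point 6:
  φ: 6′ + 17″ = 6.28333′; 51 + 6.28333/60 = 51.104722
  N → positive
  Longitude: 53′ + 23.5″ = 53.39167′; 110 + 53.39167/60 = 110.889861
  W → negative

1. -89.03417, 82.65443
2. -87.19839, 1.12188
3. -45.01505, -155.64391
4. 0.36028, -93.10700
5. -14.35972, -141.89738
6. 51.10472, -110.88986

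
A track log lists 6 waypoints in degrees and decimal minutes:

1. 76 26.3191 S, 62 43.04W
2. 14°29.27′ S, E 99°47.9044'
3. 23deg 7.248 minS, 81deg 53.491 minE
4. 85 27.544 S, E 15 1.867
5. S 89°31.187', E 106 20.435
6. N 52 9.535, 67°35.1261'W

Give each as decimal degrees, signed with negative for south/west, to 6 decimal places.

1. -76.438652, -62.717333
2. -14.487833, 99.798407
3. -23.120800, 81.891517
4. -85.459067, 15.031117
5. -89.519783, 106.340583
6. 52.158917, -67.585435

Point 1:
  Latitude: 76 + 26.3191/60 = 76.4386517
  S → negative
  λ: 62 + 43.04/60 = 62.7173333
  hemisphere W, so the sign is −
Point 2:
  Lat: 14 + 29.27/60 = 14.4878333
  hemisphere S, so the sign is −
  Longitude: 47.9044′ = 0.798407°; total 99.7984067
  E → positive
Point 3:
  Lat: 23 + 7.248/60 = 23.1208000
  S ⇒ negate
  Longitude: 53.491′ = 0.891517°; total 81.8915167
  E ⇒ keep positive
Point 4:
  Latitude: 27.544′ = 0.459067°; total 85.4590667
  S ⇒ negate
  Lon: 1.867′ = 0.031117°; total 15.0311167
  E → positive
Point 5:
  φ: 89 + 31.187/60 = 89.5197833
  S → negative
  Longitude: 106 + 20.435/60 = 106.3405833
  E ⇒ keep positive
Point 6:
  Lat: 9.535′ = 0.158917°; total 52.1589167
  N ⇒ keep positive
  Longitude: 67 + 35.1261/60 = 67.5854350
  W ⇒ negate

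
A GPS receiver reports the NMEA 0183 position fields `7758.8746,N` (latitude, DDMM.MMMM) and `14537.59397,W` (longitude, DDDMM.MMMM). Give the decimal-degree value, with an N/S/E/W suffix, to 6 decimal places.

77.981243° N, 145.626566° W

Latitude: degrees = first 2 digits = 77, minutes = 58.8746; 77 + 58.8746/60 = 77.9812433
λ: degrees = first 3 digits = 145, minutes = 37.59397; 145 + 37.59397/60 = 145.6265662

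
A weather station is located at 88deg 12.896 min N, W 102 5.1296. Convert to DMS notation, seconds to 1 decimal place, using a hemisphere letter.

Latitude: fractional minutes 0.89600 × 60 = 53.760″
Lon: fractional minutes 0.12960 × 60 = 7.776″

88°12′53.8″ N, 102°05′7.8″ W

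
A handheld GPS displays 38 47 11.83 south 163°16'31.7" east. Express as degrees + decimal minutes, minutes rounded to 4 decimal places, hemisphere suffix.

Lat: seconds/60 = 0.19717; minutes = 47 + 0.19717 = 47.197167
λ: 16 + 31.7/60 = 16.528333′

38° 47.1972′ S, 163° 16.5283′ E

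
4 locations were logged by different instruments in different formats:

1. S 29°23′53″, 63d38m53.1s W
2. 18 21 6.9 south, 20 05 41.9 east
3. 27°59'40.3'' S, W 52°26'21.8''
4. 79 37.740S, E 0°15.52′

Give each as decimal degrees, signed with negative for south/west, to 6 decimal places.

1. -29.398056, -63.648083
2. -18.351917, 20.094972
3. -27.994528, -52.439389
4. -79.629000, 0.258667

Point 1:
  Latitude: 23′ + 53″ = 23.88333′; 29 + 23.88333/60 = 29.3980556
  hemisphere S, so the sign is −
  Longitude: 38′ + 53.1″ = 38.88500′; 63 + 38.88500/60 = 63.6480833
  hemisphere W, so the sign is −
Point 2:
  Latitude: 21′ + 6.9″ = 21.11500′; 18 + 21.11500/60 = 18.3519167
  S ⇒ negate
  Longitude: 20 + 5/60 + 41.9/3600 = 20.0949722
  E → positive
Point 3:
  φ: 27° + 59/60 + 40.3/3600 = 27 + 0.983333 + 0.011194 = 27.9945278
  S ⇒ negate
  Longitude: 52° + 26/60 + 21.8/3600 = 52 + 0.433333 + 0.006056 = 52.4393889
  hemisphere W, so the sign is −
Point 4:
  Latitude: 79 + 37.74/60 = 79.6290000
  S ⇒ negate
  Lon: 0 + 15.52/60 = 0.2586667
  E ⇒ keep positive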